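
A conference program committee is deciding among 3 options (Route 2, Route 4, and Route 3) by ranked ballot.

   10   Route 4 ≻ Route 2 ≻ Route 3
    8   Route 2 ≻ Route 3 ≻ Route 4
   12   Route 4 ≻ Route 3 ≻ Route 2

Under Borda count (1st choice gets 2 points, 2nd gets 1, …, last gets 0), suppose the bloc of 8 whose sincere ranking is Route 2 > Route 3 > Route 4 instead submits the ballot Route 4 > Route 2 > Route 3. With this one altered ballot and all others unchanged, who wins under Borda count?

Route 4

Borda totals with the altered ballot: Route 2 18, Route 4 60, Route 3 12.
The winner is unchanged: still Route 4.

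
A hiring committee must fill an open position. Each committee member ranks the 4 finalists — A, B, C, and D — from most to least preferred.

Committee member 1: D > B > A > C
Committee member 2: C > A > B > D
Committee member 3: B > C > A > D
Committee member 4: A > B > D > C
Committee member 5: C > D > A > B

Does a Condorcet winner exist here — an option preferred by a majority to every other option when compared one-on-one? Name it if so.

None — there is no Condorcet winner

Head-to-head results (5 voters total):
A vs B: A wins 3–2.
A vs C: C wins 3–2.
A vs D: A wins 3–2.
B vs C: B wins 3–2.
B vs D: B wins 3–2.
C vs D: C wins 3–2.
No candidate beats all others: A beats B beats C beats A, a majority cycle.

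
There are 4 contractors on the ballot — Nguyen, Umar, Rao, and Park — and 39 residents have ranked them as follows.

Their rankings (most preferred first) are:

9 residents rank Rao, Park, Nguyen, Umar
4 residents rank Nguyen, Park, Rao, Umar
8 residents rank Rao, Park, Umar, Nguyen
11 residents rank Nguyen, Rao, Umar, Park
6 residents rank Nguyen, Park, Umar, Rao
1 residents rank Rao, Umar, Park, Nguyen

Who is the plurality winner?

First-place vote totals:
  Nguyen: 21
  Umar: 0
  Rao: 18
  Park: 0
Nguyen has the most first-place votes.

Nguyen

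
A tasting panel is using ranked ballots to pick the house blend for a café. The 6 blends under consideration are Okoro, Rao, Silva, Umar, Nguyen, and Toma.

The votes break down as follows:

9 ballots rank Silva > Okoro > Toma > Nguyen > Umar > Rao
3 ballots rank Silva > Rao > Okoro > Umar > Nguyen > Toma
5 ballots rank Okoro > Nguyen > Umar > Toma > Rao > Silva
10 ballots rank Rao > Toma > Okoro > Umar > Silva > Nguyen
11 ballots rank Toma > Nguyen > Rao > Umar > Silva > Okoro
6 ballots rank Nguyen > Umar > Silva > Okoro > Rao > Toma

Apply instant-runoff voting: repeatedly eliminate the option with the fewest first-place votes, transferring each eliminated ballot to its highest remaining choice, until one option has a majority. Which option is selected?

Toma

Round 1: Silva 12, Toma 11, Rao 10, Nguyen 6, Okoro 5, Umar 0. Umar has the fewest and is eliminated.
Round 2: Silva 12, Toma 11, Rao 10, Nguyen 6, Okoro 5. Okoro has the fewest and is eliminated.
Round 3: Silva 12, Nguyen 11, Toma 11, Rao 10. Rao has the fewest and is eliminated.
Round 4: Toma 21, Silva 12, Nguyen 11. Nguyen has the fewest and is eliminated.
Round 5: Toma 26, Silva 18. Toma has a majority.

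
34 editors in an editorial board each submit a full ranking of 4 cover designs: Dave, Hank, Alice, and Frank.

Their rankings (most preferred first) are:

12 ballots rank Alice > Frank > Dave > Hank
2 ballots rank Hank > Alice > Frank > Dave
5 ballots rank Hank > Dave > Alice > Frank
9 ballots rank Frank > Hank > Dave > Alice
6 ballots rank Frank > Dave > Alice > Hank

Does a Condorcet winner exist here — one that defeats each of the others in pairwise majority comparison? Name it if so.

Head-to-head results (34 voters total):
Dave vs Hank: Dave wins 18–16.
Dave vs Alice: Dave wins 20–14.
Dave vs Frank: Frank wins 29–5.
Hank vs Alice: Alice wins 18–16.
Hank vs Frank: Frank wins 27–7.
Alice vs Frank: Alice wins 19–15.
No candidate beats all others: Dave beats Alice beats Frank beats Dave, a majority cycle.

No Condorcet winner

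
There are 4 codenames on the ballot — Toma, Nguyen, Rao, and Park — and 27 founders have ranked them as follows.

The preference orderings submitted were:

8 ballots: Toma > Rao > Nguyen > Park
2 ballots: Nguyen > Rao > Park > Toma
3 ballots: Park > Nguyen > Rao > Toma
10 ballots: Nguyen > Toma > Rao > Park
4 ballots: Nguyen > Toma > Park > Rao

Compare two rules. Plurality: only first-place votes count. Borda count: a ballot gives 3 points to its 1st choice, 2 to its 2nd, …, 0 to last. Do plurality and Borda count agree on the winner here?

Plurality first-place counts: Toma 8, Nguyen 16, Rao 0, Park 3 → Nguyen.
Borda totals: Toma 52, Nguyen 62, Rao 33, Park 15 → Nguyen.
The two rules agree on Nguyen.

Yes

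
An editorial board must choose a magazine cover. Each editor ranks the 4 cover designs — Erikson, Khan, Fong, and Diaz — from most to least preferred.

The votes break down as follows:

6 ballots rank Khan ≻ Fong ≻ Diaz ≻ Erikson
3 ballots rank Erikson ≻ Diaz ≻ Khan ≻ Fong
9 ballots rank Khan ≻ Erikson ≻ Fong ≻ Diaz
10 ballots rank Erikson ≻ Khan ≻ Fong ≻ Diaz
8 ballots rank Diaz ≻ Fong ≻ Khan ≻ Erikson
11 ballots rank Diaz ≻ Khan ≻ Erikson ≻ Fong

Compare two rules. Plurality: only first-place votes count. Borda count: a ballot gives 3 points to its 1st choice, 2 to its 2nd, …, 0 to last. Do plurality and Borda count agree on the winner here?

Plurality first-place counts: Erikson 13, Khan 15, Fong 0, Diaz 19 → Diaz.
Borda totals: Erikson 68, Khan 98, Fong 47, Diaz 69 → Khan.
The two rules disagree: plurality picks Diaz, Borda picks Khan.

No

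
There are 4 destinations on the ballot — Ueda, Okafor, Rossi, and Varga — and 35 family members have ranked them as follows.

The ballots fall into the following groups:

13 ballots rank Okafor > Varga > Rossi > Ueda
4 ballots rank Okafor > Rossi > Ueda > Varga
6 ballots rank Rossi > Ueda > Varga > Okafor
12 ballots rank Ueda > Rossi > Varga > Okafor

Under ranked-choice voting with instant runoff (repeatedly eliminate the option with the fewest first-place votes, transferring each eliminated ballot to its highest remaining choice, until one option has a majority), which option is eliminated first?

Varga

Round 1: Okafor 17, Ueda 12, Rossi 6, Varga 0. Varga has the fewest and is eliminated.
Round 2: Okafor 17, Ueda 12, Rossi 6. Rossi has the fewest and is eliminated.
Round 3: Ueda 18, Okafor 17. Ueda has a majority.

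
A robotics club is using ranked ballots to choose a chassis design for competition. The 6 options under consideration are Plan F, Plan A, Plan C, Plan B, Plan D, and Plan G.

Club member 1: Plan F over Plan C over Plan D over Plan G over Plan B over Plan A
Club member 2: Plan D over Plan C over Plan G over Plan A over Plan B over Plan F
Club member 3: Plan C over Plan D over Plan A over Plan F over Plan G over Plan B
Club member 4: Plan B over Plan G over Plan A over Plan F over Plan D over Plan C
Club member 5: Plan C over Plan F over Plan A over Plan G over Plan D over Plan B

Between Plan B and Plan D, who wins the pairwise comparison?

Plan D

Ballots ranking Plan B above Plan D: 1.
Ballots ranking Plan D above Plan B: 4.
Plan D wins the head-to-head, 4–1.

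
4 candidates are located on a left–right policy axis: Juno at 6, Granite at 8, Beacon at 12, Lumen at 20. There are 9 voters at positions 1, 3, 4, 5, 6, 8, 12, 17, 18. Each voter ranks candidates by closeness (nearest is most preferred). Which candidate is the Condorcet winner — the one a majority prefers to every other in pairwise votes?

Juno

With single-peaked preferences on a line, the Condorcet winner is the candidate closest to the median voter.
The median voter (position 6) is closest to Juno at 6.
Check: Juno vs Beacon — voters closer to Juno: 6 of 9.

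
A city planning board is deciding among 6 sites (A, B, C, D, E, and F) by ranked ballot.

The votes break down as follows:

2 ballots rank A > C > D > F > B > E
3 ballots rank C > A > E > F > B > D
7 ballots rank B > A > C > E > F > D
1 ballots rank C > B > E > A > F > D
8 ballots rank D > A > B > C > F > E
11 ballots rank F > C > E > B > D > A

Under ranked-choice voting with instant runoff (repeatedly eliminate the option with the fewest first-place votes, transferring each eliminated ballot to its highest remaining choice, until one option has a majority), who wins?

F

Round 1: F 11, D 8, B 7, C 4, A 2, E 0. E has the fewest and is eliminated.
Round 2: F 11, D 8, B 7, C 4, A 2. A has the fewest and is eliminated.
Round 3: F 11, D 8, B 7, C 6. C has the fewest and is eliminated.
Round 4: F 14, D 10, B 8. B has the fewest and is eliminated.
Round 5: F 22, D 10. F has a majority.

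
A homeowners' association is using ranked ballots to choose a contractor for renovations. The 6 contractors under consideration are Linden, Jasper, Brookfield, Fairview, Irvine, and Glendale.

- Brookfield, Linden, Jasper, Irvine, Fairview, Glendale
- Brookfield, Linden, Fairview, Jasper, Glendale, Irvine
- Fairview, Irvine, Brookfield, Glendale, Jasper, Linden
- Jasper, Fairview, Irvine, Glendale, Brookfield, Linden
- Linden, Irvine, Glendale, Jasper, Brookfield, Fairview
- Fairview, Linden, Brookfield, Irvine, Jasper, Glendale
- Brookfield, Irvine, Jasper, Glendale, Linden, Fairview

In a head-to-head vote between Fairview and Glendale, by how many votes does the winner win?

3

Ballots ranking Fairview above Glendale: 5.
Ballots ranking Glendale above Fairview: 2.
Fairview wins 5–2, a margin of 3.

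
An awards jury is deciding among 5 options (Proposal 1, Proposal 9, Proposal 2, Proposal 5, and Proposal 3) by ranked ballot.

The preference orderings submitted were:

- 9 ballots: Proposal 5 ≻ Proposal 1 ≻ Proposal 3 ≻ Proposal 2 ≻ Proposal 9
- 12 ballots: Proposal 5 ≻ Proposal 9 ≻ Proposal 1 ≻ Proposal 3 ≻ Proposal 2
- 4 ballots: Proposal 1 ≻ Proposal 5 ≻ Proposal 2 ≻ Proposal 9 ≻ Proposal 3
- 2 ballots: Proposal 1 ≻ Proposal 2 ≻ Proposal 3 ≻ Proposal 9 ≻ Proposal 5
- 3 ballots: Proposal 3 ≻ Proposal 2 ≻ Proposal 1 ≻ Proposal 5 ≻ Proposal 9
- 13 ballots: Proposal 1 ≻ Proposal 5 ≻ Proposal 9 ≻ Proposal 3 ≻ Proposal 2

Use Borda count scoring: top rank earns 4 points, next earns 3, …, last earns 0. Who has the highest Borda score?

Proposal 5

Borda scores:
  Proposal 1: 9·3 + 12·2 + 4·4 + 2·4 + 3·2 + 13·4 = 133
  Proposal 9: 9·0 + 12·3 + 4·1 + 2·1 + 3·0 + 13·2 = 68
  Proposal 2: 9·1 + 12·0 + 4·2 + 2·3 + 3·3 + 13·0 = 32
  Proposal 5: 9·4 + 12·4 + 4·3 + 2·0 + 3·1 + 13·3 = 138
  Proposal 3: 9·2 + 12·1 + 4·0 + 2·2 + 3·4 + 13·1 = 59
Proposal 5 has the highest total.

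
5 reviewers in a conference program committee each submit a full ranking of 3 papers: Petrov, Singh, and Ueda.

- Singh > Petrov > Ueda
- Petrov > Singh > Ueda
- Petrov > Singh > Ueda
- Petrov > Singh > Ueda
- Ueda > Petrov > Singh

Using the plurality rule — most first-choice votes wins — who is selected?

Petrov

First-place vote totals:
  Petrov: 3
  Singh: 1
  Ueda: 1
Petrov has the most first-place votes.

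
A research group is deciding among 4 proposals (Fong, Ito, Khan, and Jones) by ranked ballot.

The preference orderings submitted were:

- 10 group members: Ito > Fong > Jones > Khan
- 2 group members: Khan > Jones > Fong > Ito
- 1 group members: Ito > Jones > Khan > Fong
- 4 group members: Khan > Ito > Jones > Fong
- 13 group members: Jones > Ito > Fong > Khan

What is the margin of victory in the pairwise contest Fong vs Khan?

16

Ballots ranking Fong above Khan: 10+13 = 23.
Ballots ranking Khan above Fong: 2+1+4 = 7.
Fong wins 23–7, a margin of 16.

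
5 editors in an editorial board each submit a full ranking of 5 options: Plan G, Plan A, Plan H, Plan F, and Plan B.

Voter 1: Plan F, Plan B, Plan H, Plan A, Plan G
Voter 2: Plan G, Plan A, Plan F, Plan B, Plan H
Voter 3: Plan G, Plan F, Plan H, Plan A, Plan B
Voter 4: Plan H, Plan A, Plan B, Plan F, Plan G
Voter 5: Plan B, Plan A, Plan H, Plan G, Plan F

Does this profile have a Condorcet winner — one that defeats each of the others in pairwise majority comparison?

Head-to-head results (5 voters total):
Plan G vs Plan A: Plan A wins 3–2.
Plan G vs Plan H: Plan H wins 3–2.
Plan G vs Plan F: Plan G wins 3–2.
Plan G vs Plan B: Plan B wins 3–2.
Plan A vs Plan H: Plan H wins 3–2.
Plan A vs Plan F: Plan A wins 3–2.
Plan A vs Plan B: Plan A wins 3–2.
Plan H vs Plan F: Plan F wins 3–2.
Plan H vs Plan B: Plan B wins 3–2.
Plan F vs Plan B: Plan F wins 3–2.
No candidate beats all others: Plan G beats Plan F beats Plan H beats Plan G, a majority cycle.

No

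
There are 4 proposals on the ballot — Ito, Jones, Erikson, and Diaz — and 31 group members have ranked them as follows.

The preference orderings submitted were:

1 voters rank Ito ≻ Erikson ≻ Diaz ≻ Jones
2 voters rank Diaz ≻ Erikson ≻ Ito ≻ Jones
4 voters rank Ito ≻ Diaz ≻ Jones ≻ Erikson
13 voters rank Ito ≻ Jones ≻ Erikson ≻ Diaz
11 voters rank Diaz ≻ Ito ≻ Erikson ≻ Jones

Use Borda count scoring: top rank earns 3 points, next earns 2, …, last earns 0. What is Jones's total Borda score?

30

Borda scores:
  Ito: 3 + 2·1 + 4·3 + 13·3 + 11·2 = 78
  Jones: 0 + 2·0 + 4·1 + 13·2 + 11·0 = 30
  Erikson: 2 + 2·2 + 4·0 + 13·1 + 11·1 = 30
  Diaz: 1 + 2·3 + 4·2 + 13·0 + 11·3 = 48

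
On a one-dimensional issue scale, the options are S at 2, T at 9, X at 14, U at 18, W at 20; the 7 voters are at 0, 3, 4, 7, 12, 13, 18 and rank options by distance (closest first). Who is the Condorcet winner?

With single-peaked preferences on a line, the Condorcet winner is the candidate closest to the median voter.
The median voter (position 7) is closest to T at 9.
Check: T vs U — voters closer to T: 6 of 7.

T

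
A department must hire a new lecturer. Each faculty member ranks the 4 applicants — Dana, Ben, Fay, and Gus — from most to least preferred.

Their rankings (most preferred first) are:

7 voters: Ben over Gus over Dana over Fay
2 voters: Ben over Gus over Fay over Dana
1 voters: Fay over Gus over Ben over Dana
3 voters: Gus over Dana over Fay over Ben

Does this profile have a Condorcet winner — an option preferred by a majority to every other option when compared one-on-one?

Yes

Head-to-head results (13 voters total):
Dana vs Ben: Ben wins 10–3.
Dana vs Fay: Dana wins 10–3.
Dana vs Gus: Gus wins 13–0.
Ben vs Fay: Ben wins 9–4.
Ben vs Gus: Ben wins 9–4.
Fay vs Gus: Gus wins 12–1.
Ben beats each rival — Dana (10–3), Fay (9–4), Gus (9–4) — so Ben is the Condorcet winner.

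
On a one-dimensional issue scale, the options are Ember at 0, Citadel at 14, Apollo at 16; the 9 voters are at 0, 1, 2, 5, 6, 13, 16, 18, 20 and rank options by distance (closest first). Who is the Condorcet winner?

With single-peaked preferences on a line, the Condorcet winner is the candidate closest to the median voter.
The median voter (position 6) is closest to Ember at 0.
Check: Ember vs Citadel — voters closer to Ember: 5 of 9.

Ember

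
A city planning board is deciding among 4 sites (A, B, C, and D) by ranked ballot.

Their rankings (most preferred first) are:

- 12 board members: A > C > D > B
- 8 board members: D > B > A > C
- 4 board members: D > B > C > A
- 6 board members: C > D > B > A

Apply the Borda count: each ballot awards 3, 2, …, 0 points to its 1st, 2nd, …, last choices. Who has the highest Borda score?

D

Borda scores:
  A: 12·3 + 8·1 + 4·0 + 6·0 = 44
  B: 12·0 + 8·2 + 4·2 + 6·1 = 30
  C: 12·2 + 8·0 + 4·1 + 6·3 = 46
  D: 12·1 + 8·3 + 4·3 + 6·2 = 60
D has the highest total.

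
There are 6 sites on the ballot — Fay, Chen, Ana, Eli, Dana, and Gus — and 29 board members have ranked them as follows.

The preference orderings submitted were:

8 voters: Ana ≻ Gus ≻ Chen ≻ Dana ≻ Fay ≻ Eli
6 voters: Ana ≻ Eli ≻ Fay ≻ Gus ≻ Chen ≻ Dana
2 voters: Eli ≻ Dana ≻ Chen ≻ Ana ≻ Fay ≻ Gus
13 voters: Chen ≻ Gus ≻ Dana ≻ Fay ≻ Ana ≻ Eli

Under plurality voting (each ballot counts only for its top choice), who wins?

First-place vote totals:
  Fay: 0
  Chen: 13
  Ana: 14
  Eli: 2
  Dana: 0
  Gus: 0
Ana has the most first-place votes.

Ana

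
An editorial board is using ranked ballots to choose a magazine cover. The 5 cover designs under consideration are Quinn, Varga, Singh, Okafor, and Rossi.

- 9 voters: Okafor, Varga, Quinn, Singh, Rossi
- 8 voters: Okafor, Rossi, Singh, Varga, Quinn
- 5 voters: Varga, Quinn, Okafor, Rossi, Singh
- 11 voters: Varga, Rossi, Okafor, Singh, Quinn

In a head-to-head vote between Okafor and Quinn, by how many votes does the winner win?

Ballots ranking Okafor above Quinn: 9+8+11 = 28.
Ballots ranking Quinn above Okafor: 5.
Okafor wins 28–5, a margin of 23.

23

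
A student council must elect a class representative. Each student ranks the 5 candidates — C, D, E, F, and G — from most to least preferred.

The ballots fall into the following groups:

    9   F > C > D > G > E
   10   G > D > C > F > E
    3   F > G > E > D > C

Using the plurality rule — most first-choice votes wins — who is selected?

F

First-place vote totals:
  C: 0
  D: 0
  E: 0
  F: 12
  G: 10
F has the most first-place votes.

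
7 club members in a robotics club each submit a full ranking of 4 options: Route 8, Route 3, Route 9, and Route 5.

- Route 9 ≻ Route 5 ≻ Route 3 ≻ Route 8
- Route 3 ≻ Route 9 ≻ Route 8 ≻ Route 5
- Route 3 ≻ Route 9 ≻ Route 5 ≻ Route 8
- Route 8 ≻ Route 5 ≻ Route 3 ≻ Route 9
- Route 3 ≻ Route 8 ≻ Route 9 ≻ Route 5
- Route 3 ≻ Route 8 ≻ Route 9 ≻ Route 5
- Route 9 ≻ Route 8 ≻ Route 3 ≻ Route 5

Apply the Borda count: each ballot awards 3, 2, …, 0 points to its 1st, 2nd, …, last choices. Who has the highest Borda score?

Route 3

Borda scores:
  Route 8: 0 + 1 + 0 + 3 + 2 + 2 + 2 = 10
  Route 3: 1 + 3 + 3 + 1 + 3 + 3 + 1 = 15
  Route 9: 3 + 2 + 2 + 0 + 1 + 1 + 3 = 12
  Route 5: 2 + 0 + 1 + 2 + 0 + 0 + 0 = 5
Route 3 has the highest total.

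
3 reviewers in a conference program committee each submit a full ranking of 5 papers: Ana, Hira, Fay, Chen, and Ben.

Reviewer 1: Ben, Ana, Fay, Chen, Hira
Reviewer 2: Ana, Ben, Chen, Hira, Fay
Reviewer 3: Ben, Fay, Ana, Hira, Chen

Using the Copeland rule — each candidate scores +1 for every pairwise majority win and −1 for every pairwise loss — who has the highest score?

Pairwise results:
  Ana vs Hira: Ana wins 3–0.
  Ana vs Fay: Ana wins 2–1.
  Ana vs Chen: Ana wins 3–0.
  Ana vs Ben: Ben wins 2–1.
  Hira vs Fay: Fay wins 2–1.
  Hira vs Chen: Chen wins 2–1.
  Hira vs Ben: Ben wins 3–0.
  Fay vs Chen: Fay wins 2–1.
  Fay vs Ben: Ben wins 3–0.
  Chen vs Ben: Ben wins 3–0.
Copeland scores (wins − losses):
  Ana: 3 − 1 = 2
  Hira: 0 − 4 = -4
  Fay: 2 − 2 = 0
  Chen: 1 − 3 = -2
  Ben: 4 − 0 = 4
Ben has the best Copeland score.

Ben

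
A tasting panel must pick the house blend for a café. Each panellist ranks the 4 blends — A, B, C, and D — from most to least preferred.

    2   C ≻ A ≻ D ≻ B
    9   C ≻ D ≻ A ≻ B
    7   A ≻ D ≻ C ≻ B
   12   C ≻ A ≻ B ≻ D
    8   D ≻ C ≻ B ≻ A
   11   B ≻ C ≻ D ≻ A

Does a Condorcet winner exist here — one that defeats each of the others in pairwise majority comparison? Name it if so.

C

Head-to-head results (49 voters total):
A vs B: A wins 30–19.
A vs C: C wins 42–7.
A vs D: D wins 28–21.
B vs C: C wins 38–11.
B vs D: D wins 26–23.
C vs D: C wins 34–15.
C beats each rival — A (42–7), B (38–11), D (34–15) — so C is the Condorcet winner.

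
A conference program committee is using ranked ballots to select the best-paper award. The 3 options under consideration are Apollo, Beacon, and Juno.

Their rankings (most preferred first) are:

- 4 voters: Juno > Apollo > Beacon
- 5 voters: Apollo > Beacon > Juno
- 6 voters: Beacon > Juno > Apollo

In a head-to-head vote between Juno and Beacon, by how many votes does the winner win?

Ballots ranking Juno above Beacon: 4.
Ballots ranking Beacon above Juno: 5+6 = 11.
Beacon wins 11–4, a margin of 7.

7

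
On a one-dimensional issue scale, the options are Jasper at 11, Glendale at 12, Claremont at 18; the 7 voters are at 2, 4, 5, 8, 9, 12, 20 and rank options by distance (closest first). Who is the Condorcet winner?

Jasper

With single-peaked preferences on a line, the Condorcet winner is the candidate closest to the median voter.
The median voter (position 8) is closest to Jasper at 11.
Check: Jasper vs Claremont — voters closer to Jasper: 6 of 7.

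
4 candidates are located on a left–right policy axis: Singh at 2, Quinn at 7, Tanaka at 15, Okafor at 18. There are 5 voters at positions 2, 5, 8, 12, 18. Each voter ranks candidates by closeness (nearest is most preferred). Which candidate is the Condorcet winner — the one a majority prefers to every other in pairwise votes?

With single-peaked preferences on a line, the Condorcet winner is the candidate closest to the median voter.
The median voter (position 8) is closest to Quinn at 7.
Check: Quinn vs Singh — voters closer to Quinn: 4 of 5.

Quinn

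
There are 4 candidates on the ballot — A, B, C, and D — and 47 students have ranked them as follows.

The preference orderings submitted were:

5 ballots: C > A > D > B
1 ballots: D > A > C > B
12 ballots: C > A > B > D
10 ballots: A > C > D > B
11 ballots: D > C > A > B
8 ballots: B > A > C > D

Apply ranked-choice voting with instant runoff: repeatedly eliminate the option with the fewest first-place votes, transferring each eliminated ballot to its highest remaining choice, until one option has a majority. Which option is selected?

Round 1: C 17, D 12, A 10, B 8. B has the fewest and is eliminated.
Round 2: A 18, C 17, D 12. D has the fewest and is eliminated.
Round 3: C 28, A 19. C has a majority.

C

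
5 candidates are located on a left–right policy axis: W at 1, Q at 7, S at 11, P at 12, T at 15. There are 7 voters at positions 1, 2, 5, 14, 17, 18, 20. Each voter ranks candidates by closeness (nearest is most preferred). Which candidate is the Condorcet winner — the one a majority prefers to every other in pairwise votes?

With single-peaked preferences on a line, the Condorcet winner is the candidate closest to the median voter.
The median voter (position 14) is closest to T at 15.
Check: T vs S — voters closer to T: 4 of 7.

T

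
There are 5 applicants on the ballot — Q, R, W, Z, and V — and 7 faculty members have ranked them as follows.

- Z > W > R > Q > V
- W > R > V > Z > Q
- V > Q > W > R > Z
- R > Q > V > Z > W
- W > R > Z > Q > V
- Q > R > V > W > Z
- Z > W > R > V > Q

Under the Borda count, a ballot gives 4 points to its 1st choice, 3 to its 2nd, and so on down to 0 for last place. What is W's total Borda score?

17

Borda scores:
  Q: 1 + 0 + 3 + 3 + 1 + 4 + 0 = 12
  R: 2 + 3 + 1 + 4 + 3 + 3 + 2 = 18
  W: 3 + 4 + 2 + 0 + 4 + 1 + 3 = 17
  Z: 4 + 1 + 0 + 1 + 2 + 0 + 4 = 12
  V: 0 + 2 + 4 + 2 + 0 + 2 + 1 = 11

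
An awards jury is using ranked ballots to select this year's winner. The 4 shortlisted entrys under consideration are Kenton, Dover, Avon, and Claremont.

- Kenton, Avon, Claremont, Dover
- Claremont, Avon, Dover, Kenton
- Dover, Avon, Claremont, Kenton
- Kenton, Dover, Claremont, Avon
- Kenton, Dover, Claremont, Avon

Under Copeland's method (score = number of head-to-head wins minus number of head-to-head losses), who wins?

Pairwise results:
  Kenton vs Dover: Kenton wins 3–2.
  Kenton vs Avon: Kenton wins 3–2.
  Kenton vs Claremont: Kenton wins 3–2.
  Dover vs Avon: Dover wins 3–2.
  Dover vs Claremont: Dover wins 3–2.
  Avon vs Claremont: Claremont wins 3–2.
Copeland scores (wins − losses):
  Kenton: 3 − 0 = 3
  Dover: 2 − 1 = 1
  Avon: 0 − 3 = -3
  Claremont: 1 − 2 = -1
Kenton has the best Copeland score.

Kenton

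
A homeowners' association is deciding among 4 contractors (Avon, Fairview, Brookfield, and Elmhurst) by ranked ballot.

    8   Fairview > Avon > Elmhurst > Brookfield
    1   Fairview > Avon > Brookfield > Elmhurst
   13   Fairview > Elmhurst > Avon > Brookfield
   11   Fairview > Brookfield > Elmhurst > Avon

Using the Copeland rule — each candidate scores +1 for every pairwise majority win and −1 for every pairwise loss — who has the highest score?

Fairview

Pairwise results:
  Avon vs Fairview: Fairview wins 33–0.
  Avon vs Brookfield: Avon wins 22–11.
  Avon vs Elmhurst: Elmhurst wins 24–9.
  Fairview vs Brookfield: Fairview wins 33–0.
  Fairview vs Elmhurst: Fairview wins 33–0.
  Brookfield vs Elmhurst: Elmhurst wins 21–12.
Copeland scores (wins − losses):
  Avon: 1 − 2 = -1
  Fairview: 3 − 0 = 3
  Brookfield: 0 − 3 = -3
  Elmhurst: 2 − 1 = 1
Fairview has the best Copeland score.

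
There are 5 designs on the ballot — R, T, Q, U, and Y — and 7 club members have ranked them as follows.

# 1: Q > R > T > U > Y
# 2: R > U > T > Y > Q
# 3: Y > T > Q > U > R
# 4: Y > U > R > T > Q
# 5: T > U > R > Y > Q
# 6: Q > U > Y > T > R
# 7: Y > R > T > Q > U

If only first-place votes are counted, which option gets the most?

First-place vote totals:
  R: 1
  T: 1
  Q: 2
  U: 0
  Y: 3
Y has the most first-place votes.

Y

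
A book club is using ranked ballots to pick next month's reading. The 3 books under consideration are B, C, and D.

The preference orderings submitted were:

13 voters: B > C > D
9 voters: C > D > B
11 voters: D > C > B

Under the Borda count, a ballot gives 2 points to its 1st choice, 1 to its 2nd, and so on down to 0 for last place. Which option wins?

Borda scores:
  B: 13·2 + 9·0 + 11·0 = 26
  C: 13·1 + 9·2 + 11·1 = 42
  D: 13·0 + 9·1 + 11·2 = 31
C has the highest total.

C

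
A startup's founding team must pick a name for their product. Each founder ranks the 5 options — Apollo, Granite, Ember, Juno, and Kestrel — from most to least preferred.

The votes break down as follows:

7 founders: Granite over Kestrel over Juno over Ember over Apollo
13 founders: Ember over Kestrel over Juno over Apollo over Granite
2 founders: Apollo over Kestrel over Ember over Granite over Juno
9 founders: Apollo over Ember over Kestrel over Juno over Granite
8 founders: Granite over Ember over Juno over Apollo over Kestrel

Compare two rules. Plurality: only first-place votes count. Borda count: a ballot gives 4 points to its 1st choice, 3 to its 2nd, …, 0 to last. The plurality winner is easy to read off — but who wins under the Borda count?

Plurality first-place counts: Apollo 11, Granite 15, Ember 13, Juno 0, Kestrel 0 → Granite.
Borda totals: Apollo 65, Granite 62, Ember 114, Juno 65, Kestrel 84 → Ember.

Ember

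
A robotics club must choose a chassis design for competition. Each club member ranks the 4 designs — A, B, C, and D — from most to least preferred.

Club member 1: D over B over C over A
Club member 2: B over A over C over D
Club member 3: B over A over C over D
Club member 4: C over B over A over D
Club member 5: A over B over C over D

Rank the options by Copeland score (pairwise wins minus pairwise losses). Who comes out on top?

B

Pairwise results:
  A vs B: B wins 4–1.
  A vs C: A wins 3–2.
  A vs D: A wins 4–1.
  B vs C: B wins 4–1.
  B vs D: B wins 4–1.
  C vs D: C wins 4–1.
Copeland scores (wins − losses):
  A: 2 − 1 = 1
  B: 3 − 0 = 3
  C: 1 − 2 = -1
  D: 0 − 3 = -3
B has the best Copeland score.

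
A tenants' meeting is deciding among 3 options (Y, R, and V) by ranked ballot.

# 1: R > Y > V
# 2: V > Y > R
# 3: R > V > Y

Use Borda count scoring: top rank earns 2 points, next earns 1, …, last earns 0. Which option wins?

R

Borda scores:
  Y: 1 + 1 + 0 = 2
  R: 2 + 0 + 2 = 4
  V: 0 + 2 + 1 = 3
R has the highest total.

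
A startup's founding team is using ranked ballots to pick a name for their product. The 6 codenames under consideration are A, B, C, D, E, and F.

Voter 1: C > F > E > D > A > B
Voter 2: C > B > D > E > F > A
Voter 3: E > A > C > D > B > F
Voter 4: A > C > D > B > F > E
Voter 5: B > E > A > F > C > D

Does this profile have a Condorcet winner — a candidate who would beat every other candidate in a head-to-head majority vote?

No

Head-to-head results (5 voters total):
A vs B: A wins 3–2.
A vs C: A wins 3–2.
A vs D: A wins 3–2.
A vs E: E wins 4–1.
A vs F: A wins 3–2.
B vs C: C wins 4–1.
B vs D: D wins 3–2.
B vs E: B wins 3–2.
B vs F: B wins 4–1.
C vs D: C wins 5–0.
C vs E: C wins 3–2.
C vs F: C wins 4–1.
D vs E: E wins 3–2.
D vs F: D wins 3–2.
E vs F: E wins 3–2.
No candidate beats all others: A beats B beats E beats A, a majority cycle.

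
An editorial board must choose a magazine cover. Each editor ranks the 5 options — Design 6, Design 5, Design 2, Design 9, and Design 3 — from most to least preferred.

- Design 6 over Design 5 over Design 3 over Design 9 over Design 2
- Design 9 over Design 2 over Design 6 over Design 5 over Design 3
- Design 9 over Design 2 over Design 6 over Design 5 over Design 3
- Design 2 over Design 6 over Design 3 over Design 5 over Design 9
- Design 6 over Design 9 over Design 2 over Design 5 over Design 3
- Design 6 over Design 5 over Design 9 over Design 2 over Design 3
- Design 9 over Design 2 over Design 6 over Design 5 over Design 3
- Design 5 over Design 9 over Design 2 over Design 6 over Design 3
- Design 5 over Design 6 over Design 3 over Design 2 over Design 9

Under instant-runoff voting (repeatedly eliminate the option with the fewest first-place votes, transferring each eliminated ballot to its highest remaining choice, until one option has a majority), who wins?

Design 6

Round 1: Design 6 3, Design 9 3, Design 5 2, Design 2 1, Design 3 0. Design 3 has the fewest and is eliminated.
Round 2: Design 6 3, Design 9 3, Design 5 2, Design 2 1. Design 2 has the fewest and is eliminated.
Round 3: Design 6 4, Design 9 3, Design 5 2. Design 5 has the fewest and is eliminated.
Round 4: Design 6 5, Design 9 4. Design 6 has a majority.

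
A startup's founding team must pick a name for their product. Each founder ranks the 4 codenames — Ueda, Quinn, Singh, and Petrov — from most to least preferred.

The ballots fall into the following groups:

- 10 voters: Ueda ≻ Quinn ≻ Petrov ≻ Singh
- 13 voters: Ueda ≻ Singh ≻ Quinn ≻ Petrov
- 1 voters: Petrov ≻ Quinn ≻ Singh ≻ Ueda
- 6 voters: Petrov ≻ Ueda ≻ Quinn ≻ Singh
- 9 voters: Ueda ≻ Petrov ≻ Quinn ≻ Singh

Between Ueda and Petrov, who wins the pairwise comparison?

Ballots ranking Ueda above Petrov: 10+13+9 = 32.
Ballots ranking Petrov above Ueda: 1+6 = 7.
Ueda wins the head-to-head, 32–7.

Ueda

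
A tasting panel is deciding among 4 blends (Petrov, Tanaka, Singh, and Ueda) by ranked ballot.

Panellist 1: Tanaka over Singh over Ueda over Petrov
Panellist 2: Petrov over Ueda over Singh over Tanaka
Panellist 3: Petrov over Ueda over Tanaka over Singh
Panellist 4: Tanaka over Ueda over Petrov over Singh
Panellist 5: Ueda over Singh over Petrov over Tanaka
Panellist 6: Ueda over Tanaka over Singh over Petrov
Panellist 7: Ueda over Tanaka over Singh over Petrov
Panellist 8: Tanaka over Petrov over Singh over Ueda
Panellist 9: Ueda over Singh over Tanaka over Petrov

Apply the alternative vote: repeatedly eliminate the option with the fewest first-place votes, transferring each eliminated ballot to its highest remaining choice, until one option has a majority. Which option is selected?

Ueda

Round 1: Ueda 4, Tanaka 3, Petrov 2, Singh 0. Singh has the fewest and is eliminated.
Round 2: Ueda 4, Tanaka 3, Petrov 2. Petrov has the fewest and is eliminated.
Round 3: Ueda 6, Tanaka 3. Ueda has a majority.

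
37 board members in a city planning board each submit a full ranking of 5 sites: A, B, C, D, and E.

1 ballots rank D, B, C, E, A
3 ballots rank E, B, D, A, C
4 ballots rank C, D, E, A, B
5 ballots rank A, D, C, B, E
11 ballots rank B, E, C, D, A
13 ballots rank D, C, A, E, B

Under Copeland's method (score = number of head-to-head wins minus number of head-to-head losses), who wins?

D

Pairwise results:
  A vs B: A wins 22–15.
  A vs C: C wins 29–8.
  A vs D: D wins 32–5.
  A vs E: E wins 19–18.
  B vs C: C wins 22–15.
  B vs D: D wins 23–14.
  B vs E: E wins 20–17.
  C vs D: D wins 22–15.
  C vs E: C wins 23–14.
  D vs E: D wins 23–14.
Copeland scores (wins − losses):
  A: 1 − 3 = -2
  B: 0 − 4 = -4
  C: 3 − 1 = 2
  D: 4 − 0 = 4
  E: 2 − 2 = 0
D has the best Copeland score.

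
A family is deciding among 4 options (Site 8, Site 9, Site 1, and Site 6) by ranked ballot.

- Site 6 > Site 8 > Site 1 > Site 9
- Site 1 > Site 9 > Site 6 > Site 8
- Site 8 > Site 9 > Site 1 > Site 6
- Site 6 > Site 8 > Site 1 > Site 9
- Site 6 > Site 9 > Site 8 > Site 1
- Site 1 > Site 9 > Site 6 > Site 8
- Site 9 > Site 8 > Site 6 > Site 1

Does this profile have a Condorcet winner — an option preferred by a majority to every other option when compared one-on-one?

No

Head-to-head results (7 voters total):
Site 8 vs Site 9: Site 9 wins 4–3.
Site 8 vs Site 1: Site 8 wins 5–2.
Site 8 vs Site 6: Site 6 wins 5–2.
Site 9 vs Site 1: Site 1 wins 4–3.
Site 9 vs Site 6: Site 9 wins 4–3.
Site 1 vs Site 6: Site 6 wins 4–3.
No candidate beats all others: Site 8 beats Site 1 beats Site 9 beats Site 8, a majority cycle.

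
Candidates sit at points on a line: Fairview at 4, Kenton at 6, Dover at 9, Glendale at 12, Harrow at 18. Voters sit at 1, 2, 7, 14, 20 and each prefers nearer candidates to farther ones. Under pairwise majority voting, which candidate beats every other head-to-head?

Kenton

With single-peaked preferences on a line, the Condorcet winner is the candidate closest to the median voter.
The median voter (position 7) is closest to Kenton at 6.
Check: Kenton vs Glendale — voters closer to Kenton: 3 of 5.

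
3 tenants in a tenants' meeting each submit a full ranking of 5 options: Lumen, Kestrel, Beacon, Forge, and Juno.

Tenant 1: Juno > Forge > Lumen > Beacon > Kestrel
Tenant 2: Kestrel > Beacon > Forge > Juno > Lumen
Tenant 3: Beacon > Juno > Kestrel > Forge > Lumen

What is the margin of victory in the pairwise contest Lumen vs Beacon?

Ballots ranking Lumen above Beacon: 1.
Ballots ranking Beacon above Lumen: 2.
Beacon wins 2–1, a margin of 1.

1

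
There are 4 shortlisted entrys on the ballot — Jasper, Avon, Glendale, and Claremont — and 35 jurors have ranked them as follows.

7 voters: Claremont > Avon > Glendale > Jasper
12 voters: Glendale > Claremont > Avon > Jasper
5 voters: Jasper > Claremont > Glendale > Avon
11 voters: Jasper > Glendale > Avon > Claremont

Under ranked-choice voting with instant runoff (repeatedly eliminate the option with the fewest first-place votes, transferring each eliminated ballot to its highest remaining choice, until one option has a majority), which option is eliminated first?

Round 1: Jasper 16, Glendale 12, Claremont 7, Avon 0. Avon has the fewest and is eliminated.
Round 2: Jasper 16, Glendale 12, Claremont 7. Claremont has the fewest and is eliminated.
Round 3: Glendale 19, Jasper 16. Glendale has a majority.

Avon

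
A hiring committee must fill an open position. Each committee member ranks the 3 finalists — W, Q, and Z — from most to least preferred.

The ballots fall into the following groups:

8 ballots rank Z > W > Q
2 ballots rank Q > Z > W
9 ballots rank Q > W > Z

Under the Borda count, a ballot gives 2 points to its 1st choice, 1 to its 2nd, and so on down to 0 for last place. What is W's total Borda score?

17

Borda scores:
  W: 8·1 + 2·0 + 9·1 = 17
  Q: 8·0 + 2·2 + 9·2 = 22
  Z: 8·2 + 2·1 + 9·0 = 18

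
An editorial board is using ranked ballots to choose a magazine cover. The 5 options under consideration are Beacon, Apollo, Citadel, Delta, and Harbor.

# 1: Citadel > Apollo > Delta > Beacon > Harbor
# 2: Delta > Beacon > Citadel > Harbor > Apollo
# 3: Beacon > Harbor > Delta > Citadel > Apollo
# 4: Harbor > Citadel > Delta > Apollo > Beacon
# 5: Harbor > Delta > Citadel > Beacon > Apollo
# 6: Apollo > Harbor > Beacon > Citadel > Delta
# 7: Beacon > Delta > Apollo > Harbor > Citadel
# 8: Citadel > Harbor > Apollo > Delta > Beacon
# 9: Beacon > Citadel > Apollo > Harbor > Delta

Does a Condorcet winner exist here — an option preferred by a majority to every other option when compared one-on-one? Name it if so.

None — there is no Condorcet winner

Head-to-head results (9 voters total):
Beacon vs Apollo: Beacon wins 5–4.
Beacon vs Citadel: Beacon wins 5–4.
Beacon vs Delta: Delta wins 5–4.
Beacon vs Harbor: Beacon wins 5–4.
Apollo vs Citadel: Citadel wins 7–2.
Apollo vs Delta: Delta wins 5–4.
Apollo vs Harbor: Harbor wins 5–4.
Citadel vs Delta: Citadel wins 5–4.
Citadel vs Harbor: Harbor wins 5–4.
Delta vs Harbor: Harbor wins 6–3.
No candidate beats all others: Beacon beats Citadel beats Delta beats Beacon, a majority cycle.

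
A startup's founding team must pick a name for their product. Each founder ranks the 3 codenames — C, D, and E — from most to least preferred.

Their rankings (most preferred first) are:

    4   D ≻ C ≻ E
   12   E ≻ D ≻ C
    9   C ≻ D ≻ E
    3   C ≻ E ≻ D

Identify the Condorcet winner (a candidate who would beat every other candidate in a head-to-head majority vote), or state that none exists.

Head-to-head results (28 voters total):
C vs D: D wins 16–12.
C vs E: C wins 16–12.
D vs E: E wins 15–13.
No candidate beats all others: C beats E beats D beats C, a majority cycle.

There is no Condorcet winner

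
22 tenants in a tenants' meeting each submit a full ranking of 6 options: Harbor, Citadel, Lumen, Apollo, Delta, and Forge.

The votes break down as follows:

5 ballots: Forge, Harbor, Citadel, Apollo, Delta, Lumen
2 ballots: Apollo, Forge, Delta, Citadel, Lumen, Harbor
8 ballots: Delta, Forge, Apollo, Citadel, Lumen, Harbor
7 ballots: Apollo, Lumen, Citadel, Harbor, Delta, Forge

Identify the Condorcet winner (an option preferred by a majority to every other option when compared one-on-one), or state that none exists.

None — there is no Condorcet winner

Head-to-head results (22 voters total):
Harbor vs Citadel: Citadel wins 17–5.
Harbor vs Lumen: Lumen wins 17–5.
Harbor vs Apollo: Apollo wins 17–5.
Harbor vs Delta: Harbor wins 12–10.
Harbor vs Forge: Forge wins 15–7.
Citadel vs Lumen: Citadel wins 15–7.
Citadel vs Apollo: Apollo wins 17–5.
Citadel vs Delta: Citadel wins 12–10.
Citadel vs Forge: Forge wins 15–7.
Lumen vs Apollo: Apollo wins 22–0.
Lumen vs Delta: Delta wins 15–7.
Lumen vs Forge: Forge wins 15–7.
Apollo vs Delta: Apollo wins 14–8.
Apollo vs Forge: Forge wins 13–9.
Delta vs Forge: Delta wins 15–7.
No candidate beats all others: Harbor beats Delta beats Lumen beats Harbor, a majority cycle.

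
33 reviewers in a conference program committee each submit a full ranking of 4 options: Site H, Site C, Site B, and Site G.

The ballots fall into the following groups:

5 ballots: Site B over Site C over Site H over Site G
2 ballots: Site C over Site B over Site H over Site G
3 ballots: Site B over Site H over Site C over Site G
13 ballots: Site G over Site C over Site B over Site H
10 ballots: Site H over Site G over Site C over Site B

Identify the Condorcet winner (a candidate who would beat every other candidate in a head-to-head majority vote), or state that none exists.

No Condorcet winner

Head-to-head results (33 voters total):
Site H vs Site C: Site C wins 20–13.
Site H vs Site B: Site B wins 23–10.
Site H vs Site G: Site H wins 20–13.
Site C vs Site B: Site C wins 25–8.
Site C vs Site G: Site G wins 23–10.
Site B vs Site G: Site G wins 23–10.
No candidate beats all others: Site H beats Site G beats Site C beats Site H, a majority cycle.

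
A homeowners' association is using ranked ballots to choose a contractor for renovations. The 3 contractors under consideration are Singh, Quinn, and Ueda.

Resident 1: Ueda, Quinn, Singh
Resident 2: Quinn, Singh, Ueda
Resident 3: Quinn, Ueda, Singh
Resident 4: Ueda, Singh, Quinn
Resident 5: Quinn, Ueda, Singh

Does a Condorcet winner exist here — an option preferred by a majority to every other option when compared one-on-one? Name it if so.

Head-to-head results (5 voters total):
Singh vs Quinn: Quinn wins 4–1.
Singh vs Ueda: Ueda wins 4–1.
Quinn vs Ueda: Quinn wins 3–2.
Quinn beats each rival — Singh (4–1), Ueda (3–2) — so Quinn is the Condorcet winner.

Quinn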